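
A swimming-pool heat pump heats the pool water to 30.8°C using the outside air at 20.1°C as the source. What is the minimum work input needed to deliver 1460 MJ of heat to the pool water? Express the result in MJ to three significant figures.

51.4 MJ

In absolute terms T_C = 293.25 K and T_H = 303.95 K, so ΔT = 10.70 K.
The reversible limit is COP_HP = T_H/ΔT = 28.41, so W_min = Q_H/COP = Q_H·ΔT/T_H.
W_min = 1460 × 10.70/303.95 = 51.40 MJ.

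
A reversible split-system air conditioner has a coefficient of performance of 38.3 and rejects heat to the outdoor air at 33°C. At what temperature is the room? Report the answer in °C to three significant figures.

For a Carnot refrigerator COP_R = T_C/(T_H − T_C), so T_C = COP·T_H/(1 + COP).
With T_H = 306.15 K, T_C = 38.3 × 306.15/39.30 = 298.36 K.
Converting, 298.36 K = 25.21°C.

25.2 °C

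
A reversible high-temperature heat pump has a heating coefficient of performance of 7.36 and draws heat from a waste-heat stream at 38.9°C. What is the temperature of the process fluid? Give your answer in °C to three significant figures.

COP_HP = T_H/(T_H − T_C) rearranges to T_H = COP·T_C/(COP − 1).
With T_C = 312.05 K, T_H = 7.36 × 312.05/6.360 = 361.11 K.
Converting, 361.11 K = 87.96°C.

88.0 °C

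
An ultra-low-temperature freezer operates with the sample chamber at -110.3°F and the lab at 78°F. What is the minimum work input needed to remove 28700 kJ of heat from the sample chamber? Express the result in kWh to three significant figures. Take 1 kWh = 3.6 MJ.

4.30 kWh

In absolute terms T_C = 194.09 K and T_H = 298.71 K, so ΔT = 104.6 K.
The reversible limit is COP_R = T_C/ΔT = 1.855, so W_min = Q_C/COP = Q_C·ΔT/T_C.
W_min = 28700 × 104.6/194.09 = 15470 kJ = 4.297 kWh.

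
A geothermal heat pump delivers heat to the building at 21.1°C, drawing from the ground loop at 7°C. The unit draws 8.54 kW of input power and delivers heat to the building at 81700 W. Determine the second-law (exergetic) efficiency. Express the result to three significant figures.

0.458

Converting, Q̇_H = 81700 W = 81.70 kW, so COP_actual = Q̇_H/Ẇ = 81.70/8.540 = 9.567.
In absolute terms T_C = 280.15 K and T_H = 294.25 K, so ΔT = 14.10 K.
COP_Carnot = T_H/ΔT = 294.25/14.10 = 20.87.
η_II = COP_actual/COP_Carnot = 9.567/20.87 = 0.4584.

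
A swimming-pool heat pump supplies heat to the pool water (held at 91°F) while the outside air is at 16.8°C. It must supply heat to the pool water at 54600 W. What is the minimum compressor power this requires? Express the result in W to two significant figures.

In absolute terms T_C = 289.95 K and T_H = 305.93 K, so ΔT = 15.98 K.
COP_Carnot = T_H/ΔT = 305.93/15.98 = 19.15.
Ẇ_min = Q̇/COP_Carnot = 54600/19.15 = 2852 W.

2900 W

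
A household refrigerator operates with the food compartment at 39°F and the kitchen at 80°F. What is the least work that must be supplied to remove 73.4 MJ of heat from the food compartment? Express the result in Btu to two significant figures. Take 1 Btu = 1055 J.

5700 Btu

In absolute terms T_C = 277.04 K and T_H = 299.82 K, so ΔT = 22.78 K.
The reversible limit is COP_R = T_C/ΔT = 12.16, so W_min = Q_C/COP = Q_C·ΔT/T_C.
W_min = 73.40 × 22.78/277.04 = 6.035 MJ = 5720 Btu.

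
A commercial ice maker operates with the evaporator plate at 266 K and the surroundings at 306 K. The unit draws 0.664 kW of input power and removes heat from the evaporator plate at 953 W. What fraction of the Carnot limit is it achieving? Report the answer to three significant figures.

Converting, Q̇_C = 953.0 W = 0.9530 kW, so COP_actual = Q̇_C/Ẇ = 0.9530/0.6640 = 1.435.
The reservoir spacing is ΔT = 306 − 266 = 40.00 K.
COP_Carnot = T_C/ΔT = 266.00/40.00 = 6.650.
η_II = COP_actual/COP_Carnot = 1.435/6.650 = 0.2158.

0.216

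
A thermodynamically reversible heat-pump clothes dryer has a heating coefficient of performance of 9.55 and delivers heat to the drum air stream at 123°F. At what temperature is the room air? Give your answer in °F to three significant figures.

COP_HP = T_H/(T_H − T_C) gives T_H − T_C = T_H/COP.
With T_H = 323.71 K, T_C = 323.71 × (1 − 1/9.55) = 289.81 K.
Converting, 289.81 K = 61.99°F.

62.0 °F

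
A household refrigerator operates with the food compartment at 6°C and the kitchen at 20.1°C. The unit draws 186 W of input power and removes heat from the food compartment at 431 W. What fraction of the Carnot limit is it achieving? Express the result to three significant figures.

0.117

COP_actual = Q̇_C/Ẇ = 431.0/186.0 = 2.317.
In absolute terms T_C = 279.15 K and T_H = 293.25 K, so ΔT = 14.10 K.
COP_Carnot = T_C/ΔT = 279.15/14.10 = 19.80.
η_II = COP_actual/COP_Carnot = 2.317/19.80 = 0.1170.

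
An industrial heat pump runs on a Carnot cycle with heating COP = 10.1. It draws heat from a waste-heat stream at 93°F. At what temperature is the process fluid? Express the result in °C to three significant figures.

67.6 °C

COP_HP = T_H/(T_H − T_C) rearranges to T_H = COP·T_C/(COP − 1).
With T_C = 307.04 K, T_H = 10.1 × 307.04/9.100 = 340.78 K.
Converting, 340.78 K = 67.63°C.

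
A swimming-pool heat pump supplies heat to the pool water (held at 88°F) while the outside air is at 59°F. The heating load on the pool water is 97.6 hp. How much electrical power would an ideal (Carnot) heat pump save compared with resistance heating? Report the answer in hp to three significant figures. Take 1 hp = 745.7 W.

92.4 hp

In absolute terms T_C = 288.15 K and T_H = 304.26 K, so ΔT = 16.11 K.
COP_Carnot = T_H/ΔT = 304.26/16.11 = 18.89.
Resistance heating needs Ẇ_res = Q̇_H = 97.60 hp; the reversible heat pump needs only Ẇ_hp = Q̇_H/COP = 5.168 hp.
Saving = 97.60 − 5.168 = 92.43 hp.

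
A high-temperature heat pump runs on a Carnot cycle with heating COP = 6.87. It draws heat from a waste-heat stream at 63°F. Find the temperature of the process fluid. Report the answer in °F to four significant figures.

152.0 °F

COP_HP = T_H/(T_H − T_C) rearranges to T_H = COP·T_C/(COP − 1).
With T_C = 290.37 K, T_H = 6.87 × 290.37/5.870 = 339.84 K.
Converting, 339.84 K = 152.04°F.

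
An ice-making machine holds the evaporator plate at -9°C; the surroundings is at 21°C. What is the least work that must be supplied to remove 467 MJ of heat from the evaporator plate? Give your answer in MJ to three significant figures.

In absolute terms T_C = 264.15 K and T_H = 294.15 K, so ΔT = 30.00 K.
The reversible limit is COP_R = T_C/ΔT = 8.805, so W_min = Q_C/COP = Q_C·ΔT/T_C.
W_min = 467.0 × 30.00/264.15 = 53.04 MJ.

53.0 MJ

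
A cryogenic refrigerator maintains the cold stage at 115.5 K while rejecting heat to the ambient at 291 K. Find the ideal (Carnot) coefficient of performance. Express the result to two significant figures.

The reservoir spacing is ΔT = 291 − 115.5 = 175.5 K.
For a reversible cycle, COP_Carnot = T_C/ΔT = 115.50/175.5 = 0.6581.

0.66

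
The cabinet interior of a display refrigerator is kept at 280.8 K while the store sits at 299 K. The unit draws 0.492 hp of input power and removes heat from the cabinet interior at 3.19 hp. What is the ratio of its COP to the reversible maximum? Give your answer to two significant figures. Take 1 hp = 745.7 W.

0.42

COP_actual = Q̇_C/Ẇ = 3.190/0.4920 = 6.484.
The reservoir spacing is ΔT = 299 − 280.8 = 18.20 K.
COP_Carnot = T_C/ΔT = 280.80/18.20 = 15.43.
η_II = COP_actual/COP_Carnot = 6.484/15.43 = 0.4202.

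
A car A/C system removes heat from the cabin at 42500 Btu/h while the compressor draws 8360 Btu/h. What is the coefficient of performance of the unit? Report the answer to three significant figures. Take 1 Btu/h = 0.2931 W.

The first law gives Q̇_H = Q̇_C + Ẇ, so the three rates are Q̇_C = 42500, Q̇_H = 50860, Ẇ = 8360 Btu/h.
COP_R = Q̇_C/Ẇ = 42500/8360 = 5.084.

5.08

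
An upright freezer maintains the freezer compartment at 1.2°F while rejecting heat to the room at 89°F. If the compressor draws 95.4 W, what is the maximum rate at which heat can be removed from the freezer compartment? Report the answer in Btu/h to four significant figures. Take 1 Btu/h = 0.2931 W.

In absolute terms T_C = 256.04 K and T_H = 304.82 K, so ΔT = 48.78 K.
COP_Carnot = T_C/ΔT = 256.04/48.78 = 5.249.
Q̇_max = COP_Carnot × Ẇ = 5.249 × 95.40 W = 500.8 W = 1709 Btu/h.

1709 Btu/h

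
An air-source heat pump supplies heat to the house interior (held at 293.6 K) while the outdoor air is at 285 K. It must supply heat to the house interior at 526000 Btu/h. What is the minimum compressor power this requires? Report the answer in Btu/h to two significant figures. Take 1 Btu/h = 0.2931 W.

The reservoir spacing is ΔT = 293.6 − 285 = 8.600 K.
COP_Carnot = T_H/ΔT = 293.60/8.600 = 34.14.
Ẇ_min = Q̇/COP_Carnot = 526000/34.14 = 15410 Btu/h.

15000 Btu/h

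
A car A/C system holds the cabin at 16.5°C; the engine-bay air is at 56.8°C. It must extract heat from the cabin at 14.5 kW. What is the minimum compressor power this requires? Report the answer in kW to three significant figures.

In absolute terms T_C = 289.65 K and T_H = 329.95 K, so ΔT = 40.30 K.
COP_Carnot = T_C/ΔT = 289.65/40.30 = 7.187.
Ẇ_min = Q̇/COP_Carnot = 14.50/7.187 = 2.017 kW.

2.02 kW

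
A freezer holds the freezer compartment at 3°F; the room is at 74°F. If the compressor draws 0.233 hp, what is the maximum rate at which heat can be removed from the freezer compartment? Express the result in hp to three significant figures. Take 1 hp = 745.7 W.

1.52 hp

In absolute terms T_C = 257.04 K and T_H = 296.48 K, so ΔT = 39.44 K.
COP_Carnot = T_C/ΔT = 257.04/39.44 = 6.516.
Q̇_max = COP_Carnot × Ẇ = 6.516 × 0.2330 hp = 1.518 hp.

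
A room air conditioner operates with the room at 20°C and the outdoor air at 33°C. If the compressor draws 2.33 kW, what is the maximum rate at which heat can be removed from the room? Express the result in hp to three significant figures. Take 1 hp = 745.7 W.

In absolute terms T_C = 293.15 K and T_H = 306.15 K, so ΔT = 13.00 K.
COP_Carnot = T_C/ΔT = 293.15/13.00 = 22.55.
Q̇_max = COP_Carnot × Ẇ = 22.55 × 2.330 kW = 52.54 kW = 70.46 hp.

70.5 hp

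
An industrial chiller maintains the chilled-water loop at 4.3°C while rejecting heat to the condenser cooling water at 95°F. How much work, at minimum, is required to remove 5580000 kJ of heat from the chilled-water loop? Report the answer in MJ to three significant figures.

617 MJ

In absolute terms T_C = 277.45 K and T_H = 308.15 K, so ΔT = 30.70 K.
The reversible limit is COP_R = T_C/ΔT = 9.037, so W_min = Q_C/COP = Q_C·ΔT/T_C.
W_min = 5580000 × 30.70/277.45 = 617400 kJ = 617.4 MJ.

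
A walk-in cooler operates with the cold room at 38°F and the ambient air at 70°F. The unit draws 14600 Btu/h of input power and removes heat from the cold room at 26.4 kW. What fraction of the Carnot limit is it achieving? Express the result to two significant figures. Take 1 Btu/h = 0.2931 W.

0.40

Converting, Q̇_C = 26.40 kW = 90070 Btu/h, so COP_actual = Q̇_C/Ẇ = 90070/14600 = 6.169.
In absolute terms T_C = 276.48 K and T_H = 294.26 K, so ΔT = 17.78 K.
COP_Carnot = T_C/ΔT = 276.48/17.78 = 15.55.
η_II = COP_actual/COP_Carnot = 6.169/15.55 = 0.3967.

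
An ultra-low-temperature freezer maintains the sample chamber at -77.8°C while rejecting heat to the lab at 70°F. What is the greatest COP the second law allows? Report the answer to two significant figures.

In absolute terms T_C = 195.35 K and T_H = 294.26 K, so ΔT = 98.91 K.
For a reversible cycle, COP_Carnot = T_C/ΔT = 195.35/98.91 = 1.975.

2.0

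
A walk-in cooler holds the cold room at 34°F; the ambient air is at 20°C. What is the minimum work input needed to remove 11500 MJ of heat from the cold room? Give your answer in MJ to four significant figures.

792.0 MJ

In absolute terms T_C = 274.26 K and T_H = 293.15 K, so ΔT = 18.89 K.
The reversible limit is COP_R = T_C/ΔT = 14.52, so W_min = Q_C/COP = Q_C·ΔT/T_C.
W_min = 11500 × 18.89/274.26 = 792.0 MJ.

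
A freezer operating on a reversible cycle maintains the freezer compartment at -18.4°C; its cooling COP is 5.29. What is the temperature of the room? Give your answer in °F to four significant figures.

85.56 °F

COP_R = T_C/(T_H − T_C) gives T_H − T_C = T_C/COP.
With T_C = 254.75 K, T_H = 254.75 × (1 + 1/5.29) = 302.91 K.
Converting, 302.91 K = 85.56°F.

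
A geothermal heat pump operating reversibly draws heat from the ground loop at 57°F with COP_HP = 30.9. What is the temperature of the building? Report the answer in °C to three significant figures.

COP_HP = T_H/(T_H − T_C) rearranges to T_H = COP·T_C/(COP − 1).
With T_C = 287.04 K, T_H = 30.9 × 287.04/29.90 = 296.64 K.
Converting, 296.64 K = 23.49°C.

23.5 °C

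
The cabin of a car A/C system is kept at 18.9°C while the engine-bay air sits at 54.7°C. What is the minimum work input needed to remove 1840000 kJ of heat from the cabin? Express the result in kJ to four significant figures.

In absolute terms T_C = 292.05 K and T_H = 327.85 K, so ΔT = 35.80 K.
The reversible limit is COP_R = T_C/ΔT = 8.158, so W_min = Q_C/COP = Q_C·ΔT/T_C.
W_min = 1840000 × 35.80/292.05 = 225600 kJ.

225600 kJ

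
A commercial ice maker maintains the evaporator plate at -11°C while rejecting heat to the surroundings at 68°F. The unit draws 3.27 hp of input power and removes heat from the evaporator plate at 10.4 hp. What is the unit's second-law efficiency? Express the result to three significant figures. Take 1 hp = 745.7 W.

COP_actual = Q̇_C/Ẇ = 10.40/3.270 = 3.180.
In absolute terms T_C = 262.15 K and T_H = 293.15 K, so ΔT = 31.00 K.
COP_Carnot = T_C/ΔT = 262.15/31.00 = 8.456.
η_II = COP_actual/COP_Carnot = 3.180/8.456 = 0.3761.

0.376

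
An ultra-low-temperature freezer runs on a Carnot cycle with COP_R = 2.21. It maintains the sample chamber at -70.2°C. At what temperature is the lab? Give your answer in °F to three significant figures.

COP_R = T_C/(T_H − T_C) gives T_H − T_C = T_C/COP.
With T_C = 202.95 K, T_H = 202.95 × (1 + 1/2.21) = 294.78 K.
Converting, 294.78 K = 70.94°F.

70.9 °F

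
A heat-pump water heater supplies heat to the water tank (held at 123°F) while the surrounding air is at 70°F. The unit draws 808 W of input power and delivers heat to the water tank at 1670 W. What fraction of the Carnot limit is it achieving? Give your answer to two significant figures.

COP_actual = Q̇_H/Ẇ = 1670/808.0 = 2.067.
In absolute terms T_C = 294.26 K and T_H = 323.71 K, so ΔT = 29.44 K.
COP_Carnot = T_H/ΔT = 323.71/29.44 = 10.99.
η_II = COP_actual/COP_Carnot = 2.067/10.99 = 0.1880.

0.19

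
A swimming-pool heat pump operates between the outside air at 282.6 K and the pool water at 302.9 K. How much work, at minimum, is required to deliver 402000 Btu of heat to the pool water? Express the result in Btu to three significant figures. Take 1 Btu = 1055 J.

The reservoir spacing is ΔT = 302.9 − 282.6 = 20.30 K.
The reversible limit is COP_HP = T_H/ΔT = 14.92, so W_min = Q_H/COP = Q_H·ΔT/T_H.
W_min = 402000 × 20.30/302.90 = 26940 Btu.

26900 Btu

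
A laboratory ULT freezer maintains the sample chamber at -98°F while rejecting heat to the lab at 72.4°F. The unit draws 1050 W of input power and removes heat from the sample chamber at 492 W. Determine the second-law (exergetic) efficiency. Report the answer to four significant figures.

COP_actual = Q̇_C/Ẇ = 492.0/1050 = 0.4686.
In absolute terms T_C = 200.93 K and T_H = 295.59 K, so ΔT = 94.67 K.
COP_Carnot = T_C/ΔT = 200.93/94.67 = 2.122.
η_II = COP_actual/COP_Carnot = 0.4686/2.122 = 0.2208.

0.2208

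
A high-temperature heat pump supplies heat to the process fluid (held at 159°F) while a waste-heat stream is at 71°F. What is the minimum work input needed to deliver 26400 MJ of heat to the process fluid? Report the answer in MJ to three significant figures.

In absolute terms T_C = 294.82 K and T_H = 343.71 K, so ΔT = 48.89 K.
The reversible limit is COP_HP = T_H/ΔT = 7.030, so W_min = Q_H/COP = Q_H·ΔT/T_H.
W_min = 26400 × 48.89/343.71 = 3755 MJ.

3760 MJ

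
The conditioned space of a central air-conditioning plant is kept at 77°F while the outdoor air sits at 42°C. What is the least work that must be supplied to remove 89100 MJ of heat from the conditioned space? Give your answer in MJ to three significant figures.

5080 MJ

In absolute terms T_C = 298.15 K and T_H = 315.15 K, so ΔT = 17.00 K.
The reversible limit is COP_R = T_C/ΔT = 17.54, so W_min = Q_C/COP = Q_C·ΔT/T_C.
W_min = 89100 × 17.00/298.15 = 5080 MJ.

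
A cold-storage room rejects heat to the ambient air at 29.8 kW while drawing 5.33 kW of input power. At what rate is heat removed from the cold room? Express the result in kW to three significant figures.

For a cyclic device the first law requires Q̇_H = Q̇_C + Ẇ.
Q̇_C = Q̇_H − Ẇ = 24.47 kW.

24.5 kW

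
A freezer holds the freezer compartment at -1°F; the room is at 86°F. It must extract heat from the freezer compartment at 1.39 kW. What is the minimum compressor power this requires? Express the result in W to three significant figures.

264 W

In absolute terms T_C = 254.82 K and T_H = 303.15 K, so ΔT = 48.33 K.
COP_Carnot = T_C/ΔT = 254.82/48.33 = 5.272.
Ẇ_min = Q̇/COP_Carnot = 1.390/5.272 = 0.2637 kW = 263.7 W.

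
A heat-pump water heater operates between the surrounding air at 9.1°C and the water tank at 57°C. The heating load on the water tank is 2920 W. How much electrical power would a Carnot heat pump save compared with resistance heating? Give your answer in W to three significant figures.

2500 W

In absolute terms T_C = 282.25 K and T_H = 330.15 K, so ΔT = 47.90 K.
COP_Carnot = T_H/ΔT = 330.15/47.90 = 6.892.
Resistance heating needs Ẇ_res = Q̇_H = 2920 W; the reversible heat pump needs only Ẇ_hp = Q̇_H/COP = 423.6 W.
Saving = 2920 − 423.6 = 2496 W.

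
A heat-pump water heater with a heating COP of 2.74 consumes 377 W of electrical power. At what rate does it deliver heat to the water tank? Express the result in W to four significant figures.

1033 W

Q̇_H = COP_HP × Ẇ = 2.74 × 377.0 = 1033 W.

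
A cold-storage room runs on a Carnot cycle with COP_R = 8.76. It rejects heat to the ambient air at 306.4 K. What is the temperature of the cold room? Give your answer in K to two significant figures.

For a Carnot refrigerator COP_R = T_C/(T_H − T_C), so T_C = COP·T_H/(1 + COP).
With T_H = 306.40 K, T_C = 8.76 × 306.40/9.760 = 275.01 K.

280 K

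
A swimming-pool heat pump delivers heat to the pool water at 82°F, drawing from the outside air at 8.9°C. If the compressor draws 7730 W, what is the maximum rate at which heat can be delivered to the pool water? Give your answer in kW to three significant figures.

In absolute terms T_C = 282.05 K and T_H = 300.93 K, so ΔT = 18.88 K.
COP_Carnot = T_H/ΔT = 300.93/18.88 = 15.94.
Q̇_max = COP_Carnot × Ẇ = 15.94 × 7730 W = 123200 W = 123.2 kW.

123 kW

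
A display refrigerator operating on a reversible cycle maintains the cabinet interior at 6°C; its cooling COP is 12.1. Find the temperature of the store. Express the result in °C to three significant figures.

COP_R = T_C/(T_H − T_C) gives T_H − T_C = T_C/COP.
With T_C = 279.15 K, T_H = 279.15 × (1 + 1/12.1) = 302.22 K.
Converting, 302.22 K = 29.07°C.

29.1 °C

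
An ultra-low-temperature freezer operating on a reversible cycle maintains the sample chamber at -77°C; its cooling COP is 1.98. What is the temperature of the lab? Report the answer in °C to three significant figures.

22.1 °C

COP_R = T_C/(T_H − T_C) gives T_H − T_C = T_C/COP.
With T_C = 196.15 K, T_H = 196.15 × (1 + 1/1.98) = 295.22 K.
Converting, 295.22 K = 22.07°C.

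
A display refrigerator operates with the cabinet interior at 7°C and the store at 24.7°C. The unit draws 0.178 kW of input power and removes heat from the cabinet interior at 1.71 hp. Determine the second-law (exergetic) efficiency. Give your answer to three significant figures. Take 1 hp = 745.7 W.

0.453

Converting, Q̇_C = 1.710 hp = 1.275 kW, so COP_actual = Q̇_C/Ẇ = 1.275/0.1780 = 7.164.
In absolute terms T_C = 280.15 K and T_H = 297.85 K, so ΔT = 17.70 K.
COP_Carnot = T_C/ΔT = 280.15/17.70 = 15.83.
η_II = COP_actual/COP_Carnot = 7.164/15.83 = 0.4526.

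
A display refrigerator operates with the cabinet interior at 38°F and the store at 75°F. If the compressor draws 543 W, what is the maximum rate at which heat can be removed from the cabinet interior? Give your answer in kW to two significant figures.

In absolute terms T_C = 276.48 K and T_H = 297.04 K, so ΔT = 20.56 K.
COP_Carnot = T_C/ΔT = 276.48/20.56 = 13.45.
Q̇_max = COP_Carnot × Ẇ = 13.45 × 543.0 W = 7304 W = 7.304 kW.

7.3 kW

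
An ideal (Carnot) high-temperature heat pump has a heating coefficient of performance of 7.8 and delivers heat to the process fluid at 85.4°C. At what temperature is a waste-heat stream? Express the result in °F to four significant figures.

103.0 °F

COP_HP = T_H/(T_H − T_C) gives T_H − T_C = T_H/COP.
With T_H = 358.55 K, T_C = 358.55 × (1 − 1/7.8) = 312.58 K.
Converting, 312.58 K = 102.98°F.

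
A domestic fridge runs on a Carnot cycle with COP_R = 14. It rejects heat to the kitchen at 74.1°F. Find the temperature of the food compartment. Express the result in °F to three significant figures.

For a Carnot refrigerator COP_R = T_C/(T_H − T_C), so T_C = COP·T_H/(1 + COP).
With T_H = 296.54 K, T_C = 14 × 296.54/15.00 = 276.77 K.
Converting, 276.77 K = 38.52°F.

38.5 °F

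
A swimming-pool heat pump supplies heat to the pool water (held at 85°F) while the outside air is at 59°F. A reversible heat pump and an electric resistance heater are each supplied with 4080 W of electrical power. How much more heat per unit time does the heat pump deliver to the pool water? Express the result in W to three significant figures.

In absolute terms T_C = 288.15 K and T_H = 302.59 K, so ΔT = 14.44 K.
COP_Carnot = T_H/ΔT = 302.59/14.44 = 20.95.
The heat pump delivers Q̇_H = COP × Ẇ = 85470 W; the resistance heater delivers Ẇ = 4080 W.
Extra = (COP − 1)·Ẇ = 81390 W.

81400 W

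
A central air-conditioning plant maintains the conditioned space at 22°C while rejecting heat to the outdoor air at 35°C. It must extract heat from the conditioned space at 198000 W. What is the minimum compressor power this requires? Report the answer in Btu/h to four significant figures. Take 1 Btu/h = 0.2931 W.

In absolute terms T_C = 295.15 K and T_H = 308.15 K, so ΔT = 13.00 K.
COP_Carnot = T_C/ΔT = 295.15/13.00 = 22.70.
Ẇ_min = Q̇/COP_Carnot = 198000/22.70 = 8721 W = 29750 Btu/h.

29750 Btu/h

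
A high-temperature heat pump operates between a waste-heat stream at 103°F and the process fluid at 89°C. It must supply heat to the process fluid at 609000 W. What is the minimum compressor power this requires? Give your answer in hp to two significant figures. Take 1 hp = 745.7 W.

In absolute terms T_C = 312.59 K and T_H = 362.15 K, so ΔT = 49.56 K.
COP_Carnot = T_H/ΔT = 362.15/49.56 = 7.308.
Ẇ_min = Q̇/COP_Carnot = 609000/7.308 = 83330 W = 111.8 hp.

110 hp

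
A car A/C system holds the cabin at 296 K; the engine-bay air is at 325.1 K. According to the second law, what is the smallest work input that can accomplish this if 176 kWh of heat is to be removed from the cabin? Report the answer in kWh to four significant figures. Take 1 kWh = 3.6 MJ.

17.30 kWh

The reservoir spacing is ΔT = 325.1 − 296 = 29.10 K.
The reversible limit is COP_R = T_C/ΔT = 10.17, so W_min = Q_C/COP = Q_C·ΔT/T_C.
W_min = 176.0 × 29.10/296.00 = 17.30 kWh.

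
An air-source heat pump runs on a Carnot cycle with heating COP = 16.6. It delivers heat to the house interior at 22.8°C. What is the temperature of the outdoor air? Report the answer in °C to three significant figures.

4.97 °C

COP_HP = T_H/(T_H − T_C) gives T_H − T_C = T_H/COP.
With T_H = 295.95 K, T_C = 295.95 × (1 − 1/16.6) = 278.12 K.
Converting, 278.12 K = 4.97°C.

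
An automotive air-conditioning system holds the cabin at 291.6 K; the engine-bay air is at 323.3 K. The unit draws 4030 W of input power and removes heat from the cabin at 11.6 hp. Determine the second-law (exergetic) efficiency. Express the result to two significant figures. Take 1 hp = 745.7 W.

0.23

Converting, Q̇_C = 11.60 hp = 8650 W, so COP_actual = Q̇_C/Ẇ = 8650/4030 = 2.146.
The reservoir spacing is ΔT = 323.3 − 291.6 = 31.70 K.
COP_Carnot = T_C/ΔT = 291.60/31.70 = 9.199.
η_II = COP_actual/COP_Carnot = 2.146/9.199 = 0.2333.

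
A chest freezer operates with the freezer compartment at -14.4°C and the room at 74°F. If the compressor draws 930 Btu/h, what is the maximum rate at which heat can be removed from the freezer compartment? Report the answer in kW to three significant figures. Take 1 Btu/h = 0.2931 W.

1.87 kW

In absolute terms T_C = 258.75 K and T_H = 296.48 K, so ΔT = 37.73 K.
COP_Carnot = T_C/ΔT = 258.75/37.73 = 6.857.
Q̇_max = COP_Carnot × Ẇ = 6.857 × 930.0 Btu/h = 6377 Btu/h = 1.869 kW.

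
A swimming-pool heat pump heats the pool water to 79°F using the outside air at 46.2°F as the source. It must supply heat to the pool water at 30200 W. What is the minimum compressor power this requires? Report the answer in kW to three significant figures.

1.84 kW

In absolute terms T_C = 281.04 K and T_H = 299.26 K, so ΔT = 18.22 K.
COP_Carnot = T_H/ΔT = 299.26/18.22 = 16.42.
Ẇ_min = Q̇/COP_Carnot = 30200/16.42 = 1839 W = 1.839 kW.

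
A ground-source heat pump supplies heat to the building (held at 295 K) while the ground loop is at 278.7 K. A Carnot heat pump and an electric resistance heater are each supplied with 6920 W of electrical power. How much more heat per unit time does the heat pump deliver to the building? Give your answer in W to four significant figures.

118300 W

The reservoir spacing is ΔT = 295 − 278.7 = 16.30 K.
COP_Carnot = T_H/ΔT = 295.00/16.30 = 18.10.
The heat pump delivers Q̇_H = COP × Ẇ = 125200 W; the resistance heater delivers Ẇ = 6920 W.
Extra = (COP − 1)·Ẇ = 118300 W.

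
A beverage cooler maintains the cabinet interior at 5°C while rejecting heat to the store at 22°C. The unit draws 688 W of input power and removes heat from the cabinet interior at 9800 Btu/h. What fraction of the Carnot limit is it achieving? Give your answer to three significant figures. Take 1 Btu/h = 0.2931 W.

Converting, Q̇_C = 9800 Btu/h = 2872 W, so COP_actual = Q̇_C/Ẇ = 2872/688.0 = 4.175.
In absolute terms T_C = 278.15 K and T_H = 295.15 K, so ΔT = 17.00 K.
COP_Carnot = T_C/ΔT = 278.15/17.00 = 16.36.
η_II = COP_actual/COP_Carnot = 4.175/16.36 = 0.2552.

0.255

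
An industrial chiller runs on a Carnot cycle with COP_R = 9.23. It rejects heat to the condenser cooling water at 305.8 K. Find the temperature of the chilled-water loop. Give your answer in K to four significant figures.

For a Carnot refrigerator COP_R = T_C/(T_H − T_C), so T_C = COP·T_H/(1 + COP).
With T_H = 305.80 K, T_C = 9.23 × 305.80/10.23 = 275.91 K.

275.9 K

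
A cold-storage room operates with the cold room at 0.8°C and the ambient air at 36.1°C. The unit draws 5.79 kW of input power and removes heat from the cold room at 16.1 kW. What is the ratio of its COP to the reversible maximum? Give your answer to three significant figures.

COP_actual = Q̇_C/Ẇ = 16.10/5.790 = 2.781.
In absolute terms T_C = 273.95 K and T_H = 309.25 K, so ΔT = 35.30 K.
COP_Carnot = T_C/ΔT = 273.95/35.30 = 7.761.
η_II = COP_actual/COP_Carnot = 2.781/7.761 = 0.3583.

0.358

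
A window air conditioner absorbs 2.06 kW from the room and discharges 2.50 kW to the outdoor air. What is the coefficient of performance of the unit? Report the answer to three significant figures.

4.68

The first law gives Q̇_H = Q̇_C + Ẇ, so the three rates are Q̇_C = 2.060, Q̇_H = 2.500, Ẇ = 0.4400 kW.
COP_R = Q̇_C/Ẇ = 2.060/0.4400 = 4.682.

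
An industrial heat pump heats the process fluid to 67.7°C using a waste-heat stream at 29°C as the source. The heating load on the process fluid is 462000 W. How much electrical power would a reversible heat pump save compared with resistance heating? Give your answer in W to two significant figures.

410000 W

In absolute terms T_C = 302.15 K and T_H = 340.85 K, so ΔT = 38.70 K.
COP_Carnot = T_H/ΔT = 340.85/38.70 = 8.807.
Resistance heating needs Ẇ_res = Q̇_H = 462000 W; the reversible heat pump needs only Ẇ_hp = Q̇_H/COP = 52460 W.
Saving = 462000 − 52460 = 409500 W.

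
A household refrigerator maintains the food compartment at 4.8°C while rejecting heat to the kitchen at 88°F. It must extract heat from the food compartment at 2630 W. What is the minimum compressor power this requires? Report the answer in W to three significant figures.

In absolute terms T_C = 277.95 K and T_H = 304.26 K, so ΔT = 26.31 K.
COP_Carnot = T_C/ΔT = 277.95/26.31 = 10.56.
Ẇ_min = Q̇/COP_Carnot = 2630/10.56 = 249.0 W.

249 W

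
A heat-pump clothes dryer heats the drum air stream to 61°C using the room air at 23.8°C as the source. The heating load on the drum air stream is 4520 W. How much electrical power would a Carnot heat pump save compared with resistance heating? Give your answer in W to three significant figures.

4020 W

In absolute terms T_C = 296.95 K and T_H = 334.15 K, so ΔT = 37.20 K.
COP_Carnot = T_H/ΔT = 334.15/37.20 = 8.983.
Resistance heating needs Ẇ_res = Q̇_H = 4520 W; the reversible heat pump needs only Ẇ_hp = Q̇_H/COP = 503.2 W.
Saving = 4520 − 503.2 = 4017 W.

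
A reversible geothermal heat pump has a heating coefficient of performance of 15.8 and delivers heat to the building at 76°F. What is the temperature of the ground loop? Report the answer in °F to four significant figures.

42.10 °F

COP_HP = T_H/(T_H − T_C) gives T_H − T_C = T_H/COP.
With T_H = 297.59 K, T_C = 297.59 × (1 − 1/15.8) = 278.76 K.
Converting, 278.76 K = 42.10°F.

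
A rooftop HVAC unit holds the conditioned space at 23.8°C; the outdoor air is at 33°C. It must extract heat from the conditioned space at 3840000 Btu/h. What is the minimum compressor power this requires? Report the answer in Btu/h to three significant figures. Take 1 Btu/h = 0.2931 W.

119000 Btu/h

In absolute terms T_C = 296.95 K and T_H = 306.15 K, so ΔT = 9.200 K.
COP_Carnot = T_C/ΔT = 296.95/9.200 = 32.28.
Ẇ_min = Q̇/COP_Carnot = 3840000/32.28 = 119000 Btu/h.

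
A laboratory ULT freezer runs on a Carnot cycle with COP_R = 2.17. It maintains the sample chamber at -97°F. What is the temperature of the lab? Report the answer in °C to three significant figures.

COP_R = T_C/(T_H − T_C) gives T_H − T_C = T_C/COP.
With T_C = 201.48 K, T_H = 201.48 × (1 + 1/2.17) = 294.33 K.
Converting, 294.33 K = 21.18°C.

21.2 °C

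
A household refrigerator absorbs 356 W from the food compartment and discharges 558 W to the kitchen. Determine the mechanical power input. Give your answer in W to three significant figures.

202 W

For a cyclic device the first law requires Q̇_H = Q̇_C + Ẇ.
Ẇ = Q̇_H − Q̇_C = 202.0 W.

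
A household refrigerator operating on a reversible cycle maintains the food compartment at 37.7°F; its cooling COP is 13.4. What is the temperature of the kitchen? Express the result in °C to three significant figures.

COP_R = T_C/(T_H − T_C) gives T_H − T_C = T_C/COP.
With T_C = 276.32 K, T_H = 276.32 × (1 + 1/13.4) = 296.94 K.
Converting, 296.94 K = 23.79°C.

23.8 °C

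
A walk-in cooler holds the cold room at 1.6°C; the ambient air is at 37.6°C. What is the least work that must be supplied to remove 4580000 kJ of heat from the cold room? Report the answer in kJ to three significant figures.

600000 kJ

In absolute terms T_C = 274.75 K and T_H = 310.75 K, so ΔT = 36.00 K.
The reversible limit is COP_R = T_C/ΔT = 7.632, so W_min = Q_C/COP = Q_C·ΔT/T_C.
W_min = 4580000 × 36.00/274.75 = 600100 kJ.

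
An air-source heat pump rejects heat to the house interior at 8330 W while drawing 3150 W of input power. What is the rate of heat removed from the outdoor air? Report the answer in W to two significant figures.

For a cyclic device the first law requires Q̇_H = Q̇_C + Ẇ.
Q̇_C = Q̇_H − Ẇ = 5180 W.

5200 W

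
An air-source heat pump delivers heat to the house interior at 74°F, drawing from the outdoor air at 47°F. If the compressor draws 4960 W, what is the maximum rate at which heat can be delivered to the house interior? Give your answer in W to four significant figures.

In absolute terms T_C = 281.48 K and T_H = 296.48 K, so ΔT = 15.00 K.
COP_Carnot = T_H/ΔT = 296.48/15.00 = 19.77.
Q̇_max = COP_Carnot × Ẇ = 19.77 × 4960 W = 98040 W.

98040 W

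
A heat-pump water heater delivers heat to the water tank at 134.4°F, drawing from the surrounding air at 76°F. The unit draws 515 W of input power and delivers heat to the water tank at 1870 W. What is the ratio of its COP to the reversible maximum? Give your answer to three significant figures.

0.357

COP_actual = Q̇_H/Ẇ = 1870/515.0 = 3.631.
In absolute terms T_C = 297.59 K and T_H = 330.04 K, so ΔT = 32.44 K.
COP_Carnot = T_H/ΔT = 330.04/32.44 = 10.17.
η_II = COP_actual/COP_Carnot = 3.631/10.17 = 0.3570.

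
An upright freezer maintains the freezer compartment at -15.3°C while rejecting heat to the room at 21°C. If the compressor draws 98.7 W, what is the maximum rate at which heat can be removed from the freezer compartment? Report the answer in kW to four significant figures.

0.7011 kW

In absolute terms T_C = 257.85 K and T_H = 294.15 K, so ΔT = 36.30 K.
COP_Carnot = T_C/ΔT = 257.85/36.30 = 7.103.
Q̇_max = COP_Carnot × Ẇ = 7.103 × 98.70 W = 701.1 W = 0.7011 kW.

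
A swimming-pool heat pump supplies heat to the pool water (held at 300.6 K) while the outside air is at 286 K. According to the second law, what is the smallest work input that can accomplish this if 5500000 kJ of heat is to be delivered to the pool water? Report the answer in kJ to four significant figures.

267100 kJ

The reservoir spacing is ΔT = 300.6 − 286 = 14.60 K.
The reversible limit is COP_HP = T_H/ΔT = 20.59, so W_min = Q_H/COP = Q_H·ΔT/T_H.
W_min = 5500000 × 14.60/300.60 = 267100 kJ.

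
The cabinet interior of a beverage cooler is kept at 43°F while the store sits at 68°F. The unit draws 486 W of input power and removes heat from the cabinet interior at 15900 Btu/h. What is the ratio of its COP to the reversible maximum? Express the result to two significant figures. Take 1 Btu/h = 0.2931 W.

Converting, Q̇_C = 15900 Btu/h = 4660 W, so COP_actual = Q̇_C/Ẇ = 4660/486.0 = 9.589.
In absolute terms T_C = 279.26 K and T_H = 293.15 K, so ΔT = 13.89 K.
COP_Carnot = T_C/ΔT = 279.26/13.89 = 20.11.
η_II = COP_actual/COP_Carnot = 9.589/20.11 = 0.4769.

0.48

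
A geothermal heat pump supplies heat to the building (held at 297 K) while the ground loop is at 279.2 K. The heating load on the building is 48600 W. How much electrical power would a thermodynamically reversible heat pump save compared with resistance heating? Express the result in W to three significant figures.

The reservoir spacing is ΔT = 297 − 279.2 = 17.80 K.
COP_Carnot = T_H/ΔT = 297.00/17.80 = 16.69.
Resistance heating needs Ẇ_res = Q̇_H = 48600 W; the reversible heat pump needs only Ẇ_hp = Q̇_H/COP = 2913 W.
Saving = 48600 − 2913 = 45690 W.

45700 W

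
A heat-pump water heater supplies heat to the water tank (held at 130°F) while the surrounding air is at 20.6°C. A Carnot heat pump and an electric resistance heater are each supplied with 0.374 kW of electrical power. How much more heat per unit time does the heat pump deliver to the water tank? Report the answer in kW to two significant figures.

3.2 kW

In absolute terms T_C = 293.75 K and T_H = 327.59 K, so ΔT = 33.84 K.
COP_Carnot = T_H/ΔT = 327.59/33.84 = 9.679.
The heat pump delivers Q̇_H = COP × Ẇ = 3.620 kW; the resistance heater delivers Ẇ = 0.3740 kW.
Extra = (COP − 1)·Ẇ = 3.246 kW.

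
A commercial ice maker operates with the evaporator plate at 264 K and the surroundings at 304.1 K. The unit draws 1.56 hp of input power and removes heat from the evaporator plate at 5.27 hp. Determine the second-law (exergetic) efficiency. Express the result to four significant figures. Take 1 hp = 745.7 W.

COP_actual = Q̇_C/Ẇ = 5.270/1.560 = 3.378.
The reservoir spacing is ΔT = 304.1 − 264 = 40.10 K.
COP_Carnot = T_C/ΔT = 264.00/40.10 = 6.584.
η_II = COP_actual/COP_Carnot = 3.378/6.584 = 0.5131.

0.5131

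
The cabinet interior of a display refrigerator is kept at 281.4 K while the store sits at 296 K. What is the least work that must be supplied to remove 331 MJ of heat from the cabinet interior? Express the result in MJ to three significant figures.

The reservoir spacing is ΔT = 296 − 281.4 = 14.60 K.
The reversible limit is COP_R = T_C/ΔT = 19.27, so W_min = Q_C/COP = Q_C·ΔT/T_C.
W_min = 331.0 × 14.60/281.40 = 17.17 MJ.

17.2 MJ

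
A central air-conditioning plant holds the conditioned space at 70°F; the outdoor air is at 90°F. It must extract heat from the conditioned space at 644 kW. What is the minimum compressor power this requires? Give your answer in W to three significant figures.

24300 W

In absolute terms T_C = 294.26 K and T_H = 305.37 K, so ΔT = 11.11 K.
COP_Carnot = T_C/ΔT = 294.26/11.11 = 26.48.
Ẇ_min = Q̇/COP_Carnot = 644.0/26.48 = 24.32 kW = 24320 W.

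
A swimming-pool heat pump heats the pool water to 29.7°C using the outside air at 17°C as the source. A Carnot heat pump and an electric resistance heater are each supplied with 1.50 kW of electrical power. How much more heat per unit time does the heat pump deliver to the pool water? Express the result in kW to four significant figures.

34.27 kW

In absolute terms T_C = 290.15 K and T_H = 302.85 K, so ΔT = 12.70 K.
COP_Carnot = T_H/ΔT = 302.85/12.70 = 23.85.
The heat pump delivers Q̇_H = COP × Ẇ = 35.77 kW; the resistance heater delivers Ẇ = 1.500 kW.
Extra = (COP − 1)·Ẇ = 34.27 kW.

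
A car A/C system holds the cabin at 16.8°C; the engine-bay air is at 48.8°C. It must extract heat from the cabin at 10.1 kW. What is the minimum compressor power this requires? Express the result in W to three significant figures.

In absolute terms T_C = 289.95 K and T_H = 321.95 K, so ΔT = 32.00 K.
COP_Carnot = T_C/ΔT = 289.95/32.00 = 9.061.
Ẇ_min = Q̇/COP_Carnot = 10.10/9.061 = 1.115 kW = 1115 W.

1110 W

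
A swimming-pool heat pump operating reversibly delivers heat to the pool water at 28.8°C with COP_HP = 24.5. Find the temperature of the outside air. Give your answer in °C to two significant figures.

COP_HP = T_H/(T_H − T_C) gives T_H − T_C = T_H/COP.
With T_H = 301.95 K, T_C = 301.95 × (1 − 1/24.5) = 289.63 K.
Converting, 289.63 K = 16.48°C.

16 °C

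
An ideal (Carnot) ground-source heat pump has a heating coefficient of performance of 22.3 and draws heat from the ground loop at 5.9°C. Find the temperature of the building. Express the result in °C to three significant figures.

COP_HP = T_H/(T_H − T_C) rearranges to T_H = COP·T_C/(COP − 1).
With T_C = 279.05 K, T_H = 22.3 × 279.05/21.30 = 292.15 K.
Converting, 292.15 K = 19.00°C.

19.0 °C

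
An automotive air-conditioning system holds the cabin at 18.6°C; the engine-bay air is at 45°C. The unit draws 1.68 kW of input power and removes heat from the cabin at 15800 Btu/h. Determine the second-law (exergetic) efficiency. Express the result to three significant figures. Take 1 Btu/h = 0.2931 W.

0.249

Converting, Q̇_C = 15800 Btu/h = 4.631 kW, so COP_actual = Q̇_C/Ẇ = 4.631/1.680 = 2.757.
In absolute terms T_C = 291.75 K and T_H = 318.15 K, so ΔT = 26.40 K.
COP_Carnot = T_C/ΔT = 291.75/26.40 = 11.05.
η_II = COP_actual/COP_Carnot = 2.757/11.05 = 0.2494.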